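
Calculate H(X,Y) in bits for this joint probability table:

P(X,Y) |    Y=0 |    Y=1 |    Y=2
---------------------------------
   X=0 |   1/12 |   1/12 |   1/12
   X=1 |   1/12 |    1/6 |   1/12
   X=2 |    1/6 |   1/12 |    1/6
3.0850 bits

Joint entropy is H(X,Y) = -Σ_{x,y} p(x,y) log p(x,y).

Summing over all non-zero entries:
H(X,Y) = -[1/12·log_2(1/12) + 1/12·log_2(1/12) + 1/12·log_2(1/12) + 1/12·log_2(1/12) + 1/6·log_2(1/6) + 1/12·log_2(1/12) + 1/6·log_2(1/6) + 1/12·log_2(1/12) + 1/6·log_2(1/6)]
H(X,Y) = 3.0850 bits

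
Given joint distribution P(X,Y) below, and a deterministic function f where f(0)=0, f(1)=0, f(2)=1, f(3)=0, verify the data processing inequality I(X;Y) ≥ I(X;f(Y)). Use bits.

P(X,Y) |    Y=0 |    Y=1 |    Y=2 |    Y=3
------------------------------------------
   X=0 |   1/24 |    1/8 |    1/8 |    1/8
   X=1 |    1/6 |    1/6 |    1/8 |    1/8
I(X;Y) = 0.0421, I(X;f(Y)) = 0.0068, inequality holds: 0.0421 ≥ 0.0068

Data Processing Inequality: For any Markov chain X → Y → Z, we have I(X;Y) ≥ I(X;Z).

Here Z = f(Y) is a deterministic function of Y, forming X → Y → Z.

Original I(X;Y) = 0.0421 bits

After applying f:
P(X,Z) where Z=f(Y):
- P(X,Z=0) = P(X,Y=0) + P(X,Y=1) + P(X,Y=3)
- P(X,Z=1) = P(X,Y=2)

I(X;Z) = I(X;f(Y)) = 0.0068 bits

Verification: 0.0421 ≥ 0.0068 ✓

Information cannot be created by processing; the function f can only lose information about X.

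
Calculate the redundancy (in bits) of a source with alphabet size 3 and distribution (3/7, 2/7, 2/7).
0.0283 bits

Redundancy measures how far a source is from maximum entropy:
R = H_max - H(X)

Maximum entropy for 3 symbols: H_max = log_2(3) = 1.5850 bits
Actual entropy: H(X) = 1.5567 bits
Redundancy: R = 1.5850 - 1.5567 = 0.0283 bits

This redundancy represents potential for compression: the source could be compressed by 0.0283 bits per symbol.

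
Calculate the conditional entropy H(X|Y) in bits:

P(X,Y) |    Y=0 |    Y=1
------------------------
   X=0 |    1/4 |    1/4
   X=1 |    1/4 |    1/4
1.0000 bits

Using the chain rule: H(X|Y) = H(X,Y) - H(Y)

First, compute H(X,Y) = 2.0000 bits

Marginal P(Y) = (1/2, 1/2)
H(Y) = 1.0000 bits

H(X|Y) = H(X,Y) - H(Y) = 2.0000 - 1.0000 = 1.0000 bits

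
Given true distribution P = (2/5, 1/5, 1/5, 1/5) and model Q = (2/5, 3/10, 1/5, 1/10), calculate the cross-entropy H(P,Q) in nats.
1.3897 nats

Cross-entropy: H(P,Q) = -Σ p(x) log q(x)

Alternatively: H(P,Q) = H(P) + D_KL(P||Q)
H(P) = 1.3322 nats
D_KL(P||Q) = 0.0575 nats

H(P,Q) = 1.3322 + 0.0575 = 1.3897 nats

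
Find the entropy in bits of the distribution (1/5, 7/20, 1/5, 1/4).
1.9589 bits

Shannon entropy is H(X) = -Σ p(x) log p(x).

For P = (1/5, 7/20, 1/5, 1/4):
H = -1/5 × log_2(1/5) -7/20 × log_2(7/20) -1/5 × log_2(1/5) -1/4 × log_2(1/4)
H = 1.9589 bits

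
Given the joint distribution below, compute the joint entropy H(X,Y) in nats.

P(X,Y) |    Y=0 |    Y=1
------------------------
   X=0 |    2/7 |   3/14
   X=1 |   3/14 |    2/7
1.3761 nats

Joint entropy is H(X,Y) = -Σ_{x,y} p(x,y) log p(x,y).

Summing over all non-zero entries:
H(X,Y) = -[2/7·log_e(2/7) + 3/14·log_e(3/14) + 3/14·log_e(3/14) + 2/7·log_e(2/7)]
H(X,Y) = 1.3761 nats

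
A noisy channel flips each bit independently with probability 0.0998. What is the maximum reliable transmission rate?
0.5316 bits

For a binary symmetric channel (BSC) with error probability p:
Capacity C = 1 - H(p) bits per symbol

where H(p) = -p log₂(p) - (1-p) log₂(1-p) is the binary entropy function.

H(0.0998) = 0.4684 bits
C = 1 - 0.4684 = 0.5316 bits per symbol

This means we can reliably transmit up to 0.5316 bits of information per channel use.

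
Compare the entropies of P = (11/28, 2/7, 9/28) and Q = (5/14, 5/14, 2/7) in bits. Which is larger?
Q

Computing entropies in bits:
H(P) = 1.5722
H(Q) = 1.5774

Distribution Q has higher entropy.

Intuition: The distribution closer to uniform (more spread out) has higher entropy.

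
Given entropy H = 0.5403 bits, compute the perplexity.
1.4543

Perplexity is 2^H (or exp(H) for natural log).

H = 0.5403 bits
Perplexity = 2^0.5403 = 1.4543

Interpretation: The model's uncertainty is equivalent to choosing uniformly among 1.5 options.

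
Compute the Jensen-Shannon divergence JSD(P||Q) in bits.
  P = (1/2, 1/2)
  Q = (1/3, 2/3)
0.0207 bits

Jensen-Shannon divergence is:
JSD(P||Q) = 0.5 × D_KL(P||M) + 0.5 × D_KL(Q||M)
where M = 0.5 × (P + Q) is the mixture distribution.

M = 0.5 × (1/2, 1/2) + 0.5 × (1/3, 2/3) = (5/12, 7/12)

D_KL(P||M) = 0.0203 bits
D_KL(Q||M) = 0.0211 bits

JSD(P||Q) = 0.5 × 0.0203 + 0.5 × 0.0211 = 0.0207 bits

Unlike KL divergence, JSD is symmetric and bounded: 0 ≤ JSD ≤ log(2).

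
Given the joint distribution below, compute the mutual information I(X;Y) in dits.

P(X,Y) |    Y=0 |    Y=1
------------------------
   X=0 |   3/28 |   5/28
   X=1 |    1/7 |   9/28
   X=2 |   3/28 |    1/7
0.0024 dits

Mutual information: I(X;Y) = H(X) + H(Y) - H(X,Y)

Marginals:
P(X) = (2/7, 13/28, 1/4), H(X) = 0.4607 dits
P(Y) = (5/14, 9/14), H(Y) = 0.2831 dits

Joint entropy: H(X,Y) = 0.7414 dits

I(X;Y) = 0.4607 + 0.2831 - 0.7414 = 0.0024 dits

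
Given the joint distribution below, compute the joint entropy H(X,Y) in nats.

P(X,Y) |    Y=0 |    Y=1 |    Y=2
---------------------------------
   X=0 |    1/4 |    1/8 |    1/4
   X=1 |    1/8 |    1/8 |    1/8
1.7329 nats

Joint entropy is H(X,Y) = -Σ_{x,y} p(x,y) log p(x,y).

Summing over all non-zero entries:
H(X,Y) = -[1/4·log_e(1/4) + 1/8·log_e(1/8) + 1/4·log_e(1/4) + 1/8·log_e(1/8) + 1/8·log_e(1/8) + 1/8·log_e(1/8)]
H(X,Y) = 1.7329 nats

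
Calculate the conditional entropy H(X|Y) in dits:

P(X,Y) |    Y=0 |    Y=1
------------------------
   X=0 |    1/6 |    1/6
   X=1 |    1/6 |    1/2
0.2632 dits

Using the chain rule: H(X|Y) = H(X,Y) - H(Y)

First, compute H(X,Y) = 0.5396 dits

Marginal P(Y) = (1/3, 2/3)
H(Y) = 0.2764 dits

H(X|Y) = H(X,Y) - H(Y) = 0.5396 - 0.2764 = 0.2632 dits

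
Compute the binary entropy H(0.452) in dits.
0.2990 dits

The binary entropy function is:
H(p) = -p log(p) - (1-p) log(1-p)

H(0.452) = -0.452 × log_10(0.452) - 0.548 × log_10(0.548)
H(0.452) = 0.2990 dits

Note: Binary entropy is maximized at p=0.5 (H=1 bit) and minimized at p=0 or p=1 (H=0).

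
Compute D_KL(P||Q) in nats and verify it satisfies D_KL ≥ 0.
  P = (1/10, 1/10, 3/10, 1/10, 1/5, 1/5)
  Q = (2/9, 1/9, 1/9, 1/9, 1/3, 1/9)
0.2124 nats

KL divergence satisfies the Gibbs inequality: D_KL(P||Q) ≥ 0 for all distributions P, Q.

D_KL(P||Q) = Σ p(x) log(p(x)/q(x))
Term by term:
  x=0: 1/10 × log_e[(1/10)/(2/9)] = -0.0799
  x=1: 1/10 × log_e[(1/10)/(1/9)] = -0.0105
  x=2: 3/10 × log_e[(3/10)/(1/9)] = 0.2980
  x=3: 1/10 × log_e[(1/10)/(1/9)] = -0.0105
  x=4: 1/5 × log_e[(1/5)/(1/3)] = -0.1022
  x=5: 1/5 × log_e[(1/5)/(1/9)] = 0.1176
D_KL(P||Q) = 0.2124 nats

D_KL(P||Q) = 0.2124 ≥ 0 ✓

This non-negativity is a fundamental property: relative entropy cannot be negative because it measures how different Q is from P.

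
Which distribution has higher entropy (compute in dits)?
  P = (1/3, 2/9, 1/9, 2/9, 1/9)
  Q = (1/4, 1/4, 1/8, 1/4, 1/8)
Q

Computing entropies in dits:
H(P) = 0.6614
H(Q) = 0.6773

Distribution Q has higher entropy.

Intuition: The distribution closer to uniform (more spread out) has higher entropy.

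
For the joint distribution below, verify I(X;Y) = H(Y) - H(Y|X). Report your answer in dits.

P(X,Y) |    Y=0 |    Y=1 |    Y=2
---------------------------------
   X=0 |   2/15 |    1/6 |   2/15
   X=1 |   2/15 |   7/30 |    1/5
I(X;Y) = 0.0015 dits

Mutual information has multiple equivalent forms:
- I(X;Y) = H(X) - H(X|Y)
- I(X;Y) = H(Y) - H(Y|X)
- I(X;Y) = H(X) + H(Y) - H(X,Y)

Computing all quantities:
H(X) = 0.2972, H(Y) = 0.4713, H(X,Y) = 0.7670
H(X|Y) = 0.2957, H(Y|X) = 0.4698

Verification:
H(X) - H(X|Y) = 0.2972 - 0.2957 = 0.0015
H(Y) - H(Y|X) = 0.4713 - 0.4698 = 0.0015
H(X) + H(Y) - H(X,Y) = 0.2972 + 0.4713 - 0.7670 = 0.0015

All forms give I(X;Y) = 0.0015 dits. ✓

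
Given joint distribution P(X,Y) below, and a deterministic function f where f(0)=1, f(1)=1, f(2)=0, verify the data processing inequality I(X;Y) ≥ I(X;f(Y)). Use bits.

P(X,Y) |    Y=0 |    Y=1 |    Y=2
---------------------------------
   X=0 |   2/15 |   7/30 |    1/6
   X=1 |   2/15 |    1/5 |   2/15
I(X;Y) = 0.0013, I(X;f(Y)) = 0.0006, inequality holds: 0.0013 ≥ 0.0006

Data Processing Inequality: For any Markov chain X → Y → Z, we have I(X;Y) ≥ I(X;Z).

Here Z = f(Y) is a deterministic function of Y, forming X → Y → Z.

Original I(X;Y) = 0.0013 bits

After applying f:
P(X,Z) where Z=f(Y):
- P(X,Z=0) = P(X,Y=2)
- P(X,Z=1) = P(X,Y=0) + P(X,Y=1)

I(X;Z) = I(X;f(Y)) = 0.0006 bits

Verification: 0.0013 ≥ 0.0006 ✓

Information cannot be created by processing; the function f can only lose information about X.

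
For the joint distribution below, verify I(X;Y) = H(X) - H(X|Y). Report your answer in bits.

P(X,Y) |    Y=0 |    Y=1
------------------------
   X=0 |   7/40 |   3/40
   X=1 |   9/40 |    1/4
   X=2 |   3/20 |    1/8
I(X;Y) = 0.0250 bits

Mutual information has multiple equivalent forms:
- I(X;Y) = H(X) - H(X|Y)
- I(X;Y) = H(Y) - H(Y|X)
- I(X;Y) = H(X) + H(Y) - H(X,Y)

Computing all quantities:
H(X) = 1.5223, H(Y) = 0.9928, H(X,Y) = 2.4901
H(X|Y) = 1.4973, H(Y|X) = 0.9677

Verification:
H(X) - H(X|Y) = 1.5223 - 1.4973 = 0.0250
H(Y) - H(Y|X) = 0.9928 - 0.9677 = 0.0250
H(X) + H(Y) - H(X,Y) = 1.5223 + 0.9928 - 2.4901 = 0.0250

All forms give I(X;Y) = 0.0250 bits. ✓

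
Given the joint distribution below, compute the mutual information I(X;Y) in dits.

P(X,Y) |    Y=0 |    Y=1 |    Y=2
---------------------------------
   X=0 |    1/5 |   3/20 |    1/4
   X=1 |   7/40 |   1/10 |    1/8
0.0030 dits

Mutual information: I(X;Y) = H(X) + H(Y) - H(X,Y)

Marginals:
P(X) = (3/5, 2/5), H(X) = 0.2923 dits
P(Y) = (3/8, 1/4, 3/8), H(Y) = 0.4700 dits

Joint entropy: H(X,Y) = 0.7592 dits

I(X;Y) = 0.2923 + 0.4700 - 0.7592 = 0.0030 dits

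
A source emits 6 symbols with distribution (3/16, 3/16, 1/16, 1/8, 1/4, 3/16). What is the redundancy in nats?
0.0704 nats

Redundancy measures how far a source is from maximum entropy:
R = H_max - H(X)

Maximum entropy for 6 symbols: H_max = log_e(6) = 1.7918 nats
Actual entropy: H(X) = 1.7214 nats
Redundancy: R = 1.7918 - 1.7214 = 0.0704 nats

This redundancy represents potential for compression: the source could be compressed by 0.0704 nats per symbol.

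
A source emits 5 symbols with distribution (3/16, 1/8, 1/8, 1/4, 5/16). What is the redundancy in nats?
0.0656 nats

Redundancy measures how far a source is from maximum entropy:
R = H_max - H(X)

Maximum entropy for 5 symbols: H_max = log_e(5) = 1.6094 nats
Actual entropy: H(X) = 1.5438 nats
Redundancy: R = 1.6094 - 1.5438 = 0.0656 nats

This redundancy represents potential for compression: the source could be compressed by 0.0656 nats per symbol.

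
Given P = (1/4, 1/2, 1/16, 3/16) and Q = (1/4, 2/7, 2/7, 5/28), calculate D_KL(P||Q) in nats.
0.1940 nats

KL divergence: D_KL(P||Q) = Σ p(x) log(p(x)/q(x))

Computing term by term:
  x=0: 1/4 × log_e[(1/4)/(1/4)] = 1/4 × 0.0000 = 0.0000
  x=1: 1/2 × log_e[(1/2)/(2/7)] = 1/2 × 0.5596 = 0.2798
  x=2: 1/16 × log_e[(1/16)/(2/7)] = 1/16 × -1.5198 = -0.0950
  x=3: 3/16 × log_e[(3/16)/(5/28)] = 3/16 × 0.0488 = 0.0091

D_KL(P||Q) = 0.1940 nats

Note: KL divergence is always non-negative and equals 0 iff P = Q.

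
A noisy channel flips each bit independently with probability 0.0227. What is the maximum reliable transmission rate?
0.8437 bits

For a binary symmetric channel (BSC) with error probability p:
Capacity C = 1 - H(p) bits per symbol

where H(p) = -p log₂(p) - (1-p) log₂(1-p) is the binary entropy function.

H(0.0227) = 0.1563 bits
C = 1 - 0.1563 = 0.8437 bits per symbol

This means we can reliably transmit up to 0.8437 bits of information per channel use.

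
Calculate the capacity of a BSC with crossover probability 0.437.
0.0115 bits

For a binary symmetric channel (BSC) with error probability p:
Capacity C = 1 - H(p) bits per symbol

where H(p) = -p log₂(p) - (1-p) log₂(1-p) is the binary entropy function.

H(0.437) = 0.9885 bits
C = 1 - 0.9885 = 0.0115 bits per symbol

This means we can reliably transmit up to 0.0115 bits of information per channel use.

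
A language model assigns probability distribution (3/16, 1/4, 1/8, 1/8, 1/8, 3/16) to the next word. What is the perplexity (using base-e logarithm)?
5.7783

Perplexity is e^H (or exp(H) for natural log).

First, H = -Σ p log p = 1.7541 nats
Perplexity = e^1.7541 = 5.7783

Interpretation: The model's uncertainty is equivalent to choosing uniformly among 5.8 options.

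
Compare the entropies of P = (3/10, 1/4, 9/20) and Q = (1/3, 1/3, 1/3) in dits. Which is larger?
Q

Computing entropies in dits:
H(P) = 0.4634
H(Q) = 0.4771

Distribution Q has higher entropy.

Intuition: The distribution closer to uniform (more spread out) has higher entropy.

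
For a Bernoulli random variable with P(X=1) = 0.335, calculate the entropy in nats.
0.6377 nats

The binary entropy function is:
H(p) = -p log(p) - (1-p) log(1-p)

H(0.335) = -0.335 × log_e(0.335) - 0.665 × log_e(0.665)
H(0.335) = 0.6377 nats

Note: Binary entropy is maximized at p=0.5 (H=1 bit) and minimized at p=0 or p=1 (H=0).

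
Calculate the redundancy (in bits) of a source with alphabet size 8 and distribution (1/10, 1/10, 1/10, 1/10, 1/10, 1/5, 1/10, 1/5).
0.0781 bits

Redundancy measures how far a source is from maximum entropy:
R = H_max - H(X)

Maximum entropy for 8 symbols: H_max = log_2(8) = 3.0000 bits
Actual entropy: H(X) = 2.9219 bits
Redundancy: R = 3.0000 - 2.9219 = 0.0781 bits

This redundancy represents potential for compression: the source could be compressed by 0.0781 bits per symbol.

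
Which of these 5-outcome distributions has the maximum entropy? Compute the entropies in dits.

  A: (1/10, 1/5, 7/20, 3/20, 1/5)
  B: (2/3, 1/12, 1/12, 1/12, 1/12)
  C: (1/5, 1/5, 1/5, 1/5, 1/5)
C

For a discrete distribution over n outcomes, entropy is maximized by the uniform distribution.

Computing entropies:
H(A) = 0.6628 dits
H(B) = 0.4771 dits
H(C) = 0.6990 dits

The uniform distribution (where all probabilities equal 1/5) achieves the maximum entropy of log_10(5) = 0.6990 dits.

Distribution C has the highest entropy.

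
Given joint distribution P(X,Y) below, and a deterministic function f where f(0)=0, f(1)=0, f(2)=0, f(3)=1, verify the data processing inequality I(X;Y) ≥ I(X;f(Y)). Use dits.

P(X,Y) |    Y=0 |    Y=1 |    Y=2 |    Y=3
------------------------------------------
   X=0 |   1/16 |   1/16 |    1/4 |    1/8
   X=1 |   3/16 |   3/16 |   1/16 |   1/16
I(X;Y) = 0.0592, I(X;f(Y)) = 0.0057, inequality holds: 0.0592 ≥ 0.0057

Data Processing Inequality: For any Markov chain X → Y → Z, we have I(X;Y) ≥ I(X;Z).

Here Z = f(Y) is a deterministic function of Y, forming X → Y → Z.

Original I(X;Y) = 0.0592 dits

After applying f:
P(X,Z) where Z=f(Y):
- P(X,Z=0) = P(X,Y=0) + P(X,Y=1) + P(X,Y=2)
- P(X,Z=1) = P(X,Y=3)

I(X;Z) = I(X;f(Y)) = 0.0057 dits

Verification: 0.0592 ≥ 0.0057 ✓

Information cannot be created by processing; the function f can only lose information about X.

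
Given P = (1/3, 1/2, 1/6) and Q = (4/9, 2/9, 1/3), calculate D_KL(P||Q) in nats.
0.1940 nats

KL divergence: D_KL(P||Q) = Σ p(x) log(p(x)/q(x))

Computing term by term:
  x=0: 1/3 × log_e[(1/3)/(4/9)] = 1/3 × -0.2877 = -0.0959
  x=1: 1/2 × log_e[(1/2)/(2/9)] = 1/2 × 0.8109 = 0.4055
  x=2: 1/6 × log_e[(1/6)/(1/3)] = 1/6 × -0.6931 = -0.1155

D_KL(P||Q) = 0.1940 nats

Note: KL divergence is always non-negative and equals 0 iff P = Q.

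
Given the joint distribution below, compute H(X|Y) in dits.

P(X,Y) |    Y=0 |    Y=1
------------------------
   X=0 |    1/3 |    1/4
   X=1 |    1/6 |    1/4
0.2887 dits

Using the chain rule: H(X|Y) = H(X,Y) - H(Y)

First, compute H(X,Y) = 0.5898 dits

Marginal P(Y) = (1/2, 1/2)
H(Y) = 0.3010 dits

H(X|Y) = H(X,Y) - H(Y) = 0.5898 - 0.3010 = 0.2887 dits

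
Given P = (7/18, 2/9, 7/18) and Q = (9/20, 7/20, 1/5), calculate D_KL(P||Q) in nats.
0.1009 nats

KL divergence: D_KL(P||Q) = Σ p(x) log(p(x)/q(x))

Computing term by term:
  x=0: 7/18 × log_e[(7/18)/(9/20)] = 7/18 × -0.1460 = -0.0568
  x=1: 2/9 × log_e[(2/9)/(7/20)] = 2/9 × -0.4543 = -0.1009
  x=2: 7/18 × log_e[(7/18)/(1/5)] = 7/18 × 0.6650 = 0.2586

D_KL(P||Q) = 0.1009 nats

Note: KL divergence is always non-negative and equals 0 iff P = Q.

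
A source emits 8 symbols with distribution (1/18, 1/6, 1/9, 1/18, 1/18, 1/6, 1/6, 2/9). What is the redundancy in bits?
0.1781 bits

Redundancy measures how far a source is from maximum entropy:
R = H_max - H(X)

Maximum entropy for 8 symbols: H_max = log_2(8) = 3.0000 bits
Actual entropy: H(X) = 2.8219 bits
Redundancy: R = 3.0000 - 2.8219 = 0.1781 bits

This redundancy represents potential for compression: the source could be compressed by 0.1781 bits per symbol.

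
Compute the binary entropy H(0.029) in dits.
0.0570 dits

The binary entropy function is:
H(p) = -p log(p) - (1-p) log(1-p)

H(0.029) = -0.029 × log_10(0.029) - 0.971 × log_10(0.971)
H(0.029) = 0.0570 dits

Note: Binary entropy is maximized at p=0.5 (H=1 bit) and minimized at p=0 or p=1 (H=0).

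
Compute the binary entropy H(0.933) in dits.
0.1068 dits

The binary entropy function is:
H(p) = -p log(p) - (1-p) log(1-p)

H(0.933) = -0.933 × log_10(0.933) - 0.067 × log_10(0.067)
H(0.933) = 0.1068 dits

Note: Binary entropy is maximized at p=0.5 (H=1 bit) and minimized at p=0 or p=1 (H=0).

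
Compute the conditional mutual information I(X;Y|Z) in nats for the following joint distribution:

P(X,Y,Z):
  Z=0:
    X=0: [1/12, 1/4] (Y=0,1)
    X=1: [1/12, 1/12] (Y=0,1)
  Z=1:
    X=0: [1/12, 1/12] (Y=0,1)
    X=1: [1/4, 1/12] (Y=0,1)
0.0306 nats

Conditional mutual information: I(X;Y|Z) = H(X|Z) + H(Y|Z) - H(X,Y|Z)

H(Z) = 0.6931
H(X,Z) = 1.3297 → H(X|Z) = 0.6365
H(Y,Z) = 1.3297 → H(Y|Z) = 0.6365
H(X,Y,Z) = 1.9356 → H(X,Y|Z) = 1.2425

I(X;Y|Z) = 0.6365 + 0.6365 - 1.2425 = 0.0306 nats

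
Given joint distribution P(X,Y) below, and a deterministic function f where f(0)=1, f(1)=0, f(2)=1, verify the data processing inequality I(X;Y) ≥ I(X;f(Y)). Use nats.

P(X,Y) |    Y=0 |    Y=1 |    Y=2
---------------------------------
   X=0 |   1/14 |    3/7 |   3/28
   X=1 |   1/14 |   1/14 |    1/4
I(X;Y) = 0.1478, I(X;f(Y)) = 0.1391, inequality holds: 0.1478 ≥ 0.1391

Data Processing Inequality: For any Markov chain X → Y → Z, we have I(X;Y) ≥ I(X;Z).

Here Z = f(Y) is a deterministic function of Y, forming X → Y → Z.

Original I(X;Y) = 0.1478 nats

After applying f:
P(X,Z) where Z=f(Y):
- P(X,Z=0) = P(X,Y=1)
- P(X,Z=1) = P(X,Y=0) + P(X,Y=2)

I(X;Z) = I(X;f(Y)) = 0.1391 nats

Verification: 0.1478 ≥ 0.1391 ✓

Information cannot be created by processing; the function f can only lose information about X.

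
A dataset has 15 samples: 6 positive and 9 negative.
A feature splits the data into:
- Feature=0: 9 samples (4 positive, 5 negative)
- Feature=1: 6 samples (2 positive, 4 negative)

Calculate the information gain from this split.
0.0090 bits

Information Gain = H(Y) - H(Y|Feature)

Before split:
P(positive) = 6/15 = 0.4000
H(Y) = 0.9710 bits

After split:
Feature=0: H = 0.9911 bits (weight = 9/15)
Feature=1: H = 0.9183 bits (weight = 6/15)
H(Y|Feature) = (9/15)×0.9911 + (6/15)×0.9183 = 0.9620 bits

Information Gain = 0.9710 - 0.9620 = 0.0090 bits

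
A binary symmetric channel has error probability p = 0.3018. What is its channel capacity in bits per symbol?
0.1165 bits

For a binary symmetric channel (BSC) with error probability p:
Capacity C = 1 - H(p) bits per symbol

where H(p) = -p log₂(p) - (1-p) log₂(1-p) is the binary entropy function.

H(0.3018) = 0.8835 bits
C = 1 - 0.8835 = 0.1165 bits per symbol

This means we can reliably transmit up to 0.1165 bits of information per channel use.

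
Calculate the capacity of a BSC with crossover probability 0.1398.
0.4163 bits

For a binary symmetric channel (BSC) with error probability p:
Capacity C = 1 - H(p) bits per symbol

where H(p) = -p log₂(p) - (1-p) log₂(1-p) is the binary entropy function.

H(0.1398) = 0.5837 bits
C = 1 - 0.5837 = 0.4163 bits per symbol

This means we can reliably transmit up to 0.4163 bits of information per channel use.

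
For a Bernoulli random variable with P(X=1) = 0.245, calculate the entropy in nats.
0.5568 nats

The binary entropy function is:
H(p) = -p log(p) - (1-p) log(1-p)

H(0.245) = -0.245 × log_e(0.245) - 0.755 × log_e(0.755)
H(0.245) = 0.5568 nats

Note: Binary entropy is maximized at p=0.5 (H=1 bit) and minimized at p=0 or p=1 (H=0).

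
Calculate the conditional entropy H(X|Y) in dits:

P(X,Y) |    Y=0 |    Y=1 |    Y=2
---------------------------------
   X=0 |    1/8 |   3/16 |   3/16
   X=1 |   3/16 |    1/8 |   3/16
0.2956 dits

Using the chain rule: H(X|Y) = H(X,Y) - H(Y)

First, compute H(X,Y) = 0.7710 dits

Marginal P(Y) = (5/16, 5/16, 3/8)
H(Y) = 0.4755 dits

H(X|Y) = H(X,Y) - H(Y) = 0.7710 - 0.4755 = 0.2956 dits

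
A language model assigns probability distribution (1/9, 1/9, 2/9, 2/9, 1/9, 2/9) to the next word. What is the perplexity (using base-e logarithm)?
5.6696

Perplexity is e^H (or exp(H) for natural log).

First, H = -Σ p log p = 1.7351 nats
Perplexity = e^1.7351 = 5.6696

Interpretation: The model's uncertainty is equivalent to choosing uniformly among 5.7 options.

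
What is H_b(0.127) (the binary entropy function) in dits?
0.1653 dits

The binary entropy function is:
H(p) = -p log(p) - (1-p) log(1-p)

H(0.127) = -0.127 × log_10(0.127) - 0.873 × log_10(0.873)
H(0.127) = 0.1653 dits

Note: Binary entropy is maximized at p=0.5 (H=1 bit) and minimized at p=0 or p=1 (H=0).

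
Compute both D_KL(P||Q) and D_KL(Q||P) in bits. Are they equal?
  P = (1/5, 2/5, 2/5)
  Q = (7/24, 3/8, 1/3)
D_KL(P||Q) = 0.0336, D_KL(Q||P) = 0.0362

KL divergence is not symmetric: D_KL(P||Q) ≠ D_KL(Q||P) in general.

D_KL(P||Q) = 0.0336 bits
D_KL(Q||P) = 0.0362 bits

No, they are not equal!

This asymmetry is why KL divergence is not a true distance metric.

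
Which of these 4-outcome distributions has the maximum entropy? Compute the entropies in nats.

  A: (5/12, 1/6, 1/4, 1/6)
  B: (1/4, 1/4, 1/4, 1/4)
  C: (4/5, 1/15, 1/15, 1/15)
B

For a discrete distribution over n outcomes, entropy is maximized by the uniform distribution.

Computing entropies:
H(A) = 1.3086 nats
H(B) = 1.3863 nats
H(C) = 0.7201 nats

The uniform distribution (where all probabilities equal 1/4) achieves the maximum entropy of log_e(4) = 1.3863 nats.

Distribution B has the highest entropy.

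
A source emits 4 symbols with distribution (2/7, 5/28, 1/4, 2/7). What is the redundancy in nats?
0.0162 nats

Redundancy measures how far a source is from maximum entropy:
R = H_max - H(X)

Maximum entropy for 4 symbols: H_max = log_e(4) = 1.3863 nats
Actual entropy: H(X) = 1.3701 nats
Redundancy: R = 1.3863 - 1.3701 = 0.0162 nats

This redundancy represents potential for compression: the source could be compressed by 0.0162 nats per symbol.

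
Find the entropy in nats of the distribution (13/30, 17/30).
0.6842 nats

Shannon entropy is H(X) = -Σ p(x) log p(x).

For P = (13/30, 17/30):
H = -13/30 × log_e(13/30) -17/30 × log_e(17/30)
H = 0.6842 nats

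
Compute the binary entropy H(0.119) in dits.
0.1585 dits

The binary entropy function is:
H(p) = -p log(p) - (1-p) log(1-p)

H(0.119) = -0.119 × log_10(0.119) - 0.881 × log_10(0.881)
H(0.119) = 0.1585 dits

Note: Binary entropy is maximized at p=0.5 (H=1 bit) and minimized at p=0 or p=1 (H=0).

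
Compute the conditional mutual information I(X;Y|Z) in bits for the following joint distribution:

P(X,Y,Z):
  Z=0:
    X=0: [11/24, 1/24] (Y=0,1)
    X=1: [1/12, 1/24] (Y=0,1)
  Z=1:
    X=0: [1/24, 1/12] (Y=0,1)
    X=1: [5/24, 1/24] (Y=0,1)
0.0994 bits

Conditional mutual information: I(X;Y|Z) = H(X|Z) + H(Y|Z) - H(X,Y|Z)

H(Z) = 0.9544
H(X,Z) = 1.7500 → H(X|Z) = 0.7956
H(Y,Z) = 1.6529 → H(Y|Z) = 0.6984
H(X,Y,Z) = 2.3490 → H(X,Y|Z) = 1.3946

I(X;Y|Z) = 0.7956 + 0.6984 - 1.3946 = 0.0994 bits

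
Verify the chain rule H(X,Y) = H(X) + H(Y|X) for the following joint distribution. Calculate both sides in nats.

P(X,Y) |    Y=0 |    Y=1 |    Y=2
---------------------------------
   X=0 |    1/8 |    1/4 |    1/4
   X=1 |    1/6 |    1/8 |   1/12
H(X,Y) = 1.7187, H(X) = 0.6616, H(Y|X) = 1.0571 (all in nats)

Chain rule: H(X,Y) = H(X) + H(Y|X)

Left side — joint entropy directly:
H(X,Y) = -Σ p(x,y) log p(x,y) = 1.7187 nats

Right side — compute H(Y|X) from the conditional distributions:
P(X) = (5/8, 3/8), so H(X) = 0.6616 nats
H(Y|X) = Σ_x P(X=x) · H(Y|X=x):
  P(Y|X=0) = (1/5, 2/5, 2/5), H(Y|X=0) = 1.0549, weight P(X=0) = 5/8
  P(Y|X=1) = (4/9, 1/3, 2/9), H(Y|X=1) = 1.0609, weight P(X=1) = 3/8
H(Y|X) = 1.0571 nats

H(X) + H(Y|X) = 0.6616 + 1.0571 = 1.7187 nats

Both sides equal 1.7187 nats. ✓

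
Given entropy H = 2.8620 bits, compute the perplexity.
7.2702

Perplexity is 2^H (or exp(H) for natural log).

H = 2.8620 bits
Perplexity = 2^2.8620 = 7.2702

Interpretation: The model's uncertainty is equivalent to choosing uniformly among 7.3 options.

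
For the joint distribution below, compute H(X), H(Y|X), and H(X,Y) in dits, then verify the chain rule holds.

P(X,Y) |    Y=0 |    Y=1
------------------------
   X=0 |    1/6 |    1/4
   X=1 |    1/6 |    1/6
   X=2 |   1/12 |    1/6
H(X,Y) = 0.7592, H(X) = 0.4680, H(Y|X) = 0.2912 (all in dits)

Chain rule: H(X,Y) = H(X) + H(Y|X)

Left side — joint entropy directly:
H(X,Y) = -Σ p(x,y) log p(x,y) = 0.7592 dits

Right side — compute H(Y|X) from the conditional distributions:
P(X) = (5/12, 1/3, 1/4), so H(X) = 0.4680 dits
H(Y|X) = Σ_x P(X=x) · H(Y|X=x):
  P(Y|X=0) = (2/5, 3/5), H(Y|X=0) = 0.2923, weight P(X=0) = 5/12
  P(Y|X=1) = (1/2, 1/2), H(Y|X=1) = 0.3010, weight P(X=1) = 1/3
  P(Y|X=2) = (1/3, 2/3), H(Y|X=2) = 0.2764, weight P(X=2) = 1/4
H(Y|X) = 0.2912 dits

H(X) + H(Y|X) = 0.4680 + 0.2912 = 0.7592 dits

Both sides equal 0.7592 dits. ✓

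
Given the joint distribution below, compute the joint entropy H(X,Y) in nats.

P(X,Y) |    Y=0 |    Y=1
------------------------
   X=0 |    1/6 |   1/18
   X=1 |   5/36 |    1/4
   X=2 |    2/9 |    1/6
1.7128 nats

Joint entropy is H(X,Y) = -Σ_{x,y} p(x,y) log p(x,y).

Summing over all non-zero entries:
H(X,Y) = -[1/6·log_e(1/6) + 1/18·log_e(1/18) + 5/36·log_e(5/36) + 1/4·log_e(1/4) + 2/9·log_e(2/9) + 1/6·log_e(1/6)]
H(X,Y) = 1.7128 nats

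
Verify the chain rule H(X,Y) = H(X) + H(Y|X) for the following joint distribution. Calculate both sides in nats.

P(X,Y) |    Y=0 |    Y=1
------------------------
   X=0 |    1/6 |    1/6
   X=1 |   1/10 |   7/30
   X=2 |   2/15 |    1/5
H(X,Y) = 1.7576, H(X) = 1.0986, H(Y|X) = 0.6590 (all in nats)

Chain rule: H(X,Y) = H(X) + H(Y|X)

Left side — joint entropy directly:
H(X,Y) = -Σ p(x,y) log p(x,y) = 1.7576 nats

Right side — compute H(Y|X) from the conditional distributions:
P(X) = (1/3, 1/3, 1/3), so H(X) = 1.0986 nats
H(Y|X) = Σ_x P(X=x) · H(Y|X=x):
  P(Y|X=0) = (1/2, 1/2), H(Y|X=0) = 0.6931, weight P(X=0) = 1/3
  P(Y|X=1) = (3/10, 7/10), H(Y|X=1) = 0.6109, weight P(X=1) = 1/3
  P(Y|X=2) = (2/5, 3/5), H(Y|X=2) = 0.6730, weight P(X=2) = 1/3
H(Y|X) = 0.6590 nats

H(X) + H(Y|X) = 1.0986 + 0.6590 = 1.7576 nats

Both sides equal 1.7576 nats. ✓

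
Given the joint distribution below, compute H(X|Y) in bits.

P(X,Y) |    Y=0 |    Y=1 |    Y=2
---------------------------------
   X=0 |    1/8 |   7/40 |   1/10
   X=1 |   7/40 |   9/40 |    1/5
0.9649 bits

Using the chain rule: H(X|Y) = H(X,Y) - H(Y)

First, compute H(X,Y) = 2.5359 bits

Marginal P(Y) = (3/10, 2/5, 3/10)
H(Y) = 1.5710 bits

H(X|Y) = H(X,Y) - H(Y) = 2.5359 - 1.5710 = 0.9649 bits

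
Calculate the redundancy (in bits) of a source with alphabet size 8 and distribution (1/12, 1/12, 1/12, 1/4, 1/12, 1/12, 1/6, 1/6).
0.1446 bits

Redundancy measures how far a source is from maximum entropy:
R = H_max - H(X)

Maximum entropy for 8 symbols: H_max = log_2(8) = 3.0000 bits
Actual entropy: H(X) = 2.8554 bits
Redundancy: R = 3.0000 - 2.8554 = 0.1446 bits

This redundancy represents potential for compression: the source could be compressed by 0.1446 bits per symbol.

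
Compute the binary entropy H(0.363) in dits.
0.2845 dits

The binary entropy function is:
H(p) = -p log(p) - (1-p) log(1-p)

H(0.363) = -0.363 × log_10(0.363) - 0.637 × log_10(0.637)
H(0.363) = 0.2845 dits

Note: Binary entropy is maximized at p=0.5 (H=1 bit) and minimized at p=0 or p=1 (H=0).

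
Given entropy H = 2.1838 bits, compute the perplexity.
4.5435

Perplexity is 2^H (or exp(H) for natural log).

H = 2.1838 bits
Perplexity = 2^2.1838 = 4.5435

Interpretation: The model's uncertainty is equivalent to choosing uniformly among 4.5 options.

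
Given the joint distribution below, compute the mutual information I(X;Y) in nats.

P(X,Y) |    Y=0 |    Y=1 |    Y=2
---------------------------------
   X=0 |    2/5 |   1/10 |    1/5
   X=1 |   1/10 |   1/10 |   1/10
0.0311 nats

Mutual information: I(X;Y) = H(X) + H(Y) - H(X,Y)

Marginals:
P(X) = (7/10, 3/10), H(X) = 0.6109 nats
P(Y) = (1/2, 1/5, 3/10), H(Y) = 1.0297 nats

Joint entropy: H(X,Y) = 1.6094 nats

I(X;Y) = 0.6109 + 1.0297 - 1.6094 = 0.0311 nats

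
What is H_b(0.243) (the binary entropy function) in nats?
0.5545 nats

The binary entropy function is:
H(p) = -p log(p) - (1-p) log(1-p)

H(0.243) = -0.243 × log_e(0.243) - 0.757 × log_e(0.757)
H(0.243) = 0.5545 nats

Note: Binary entropy is maximized at p=0.5 (H=1 bit) and minimized at p=0 or p=1 (H=0).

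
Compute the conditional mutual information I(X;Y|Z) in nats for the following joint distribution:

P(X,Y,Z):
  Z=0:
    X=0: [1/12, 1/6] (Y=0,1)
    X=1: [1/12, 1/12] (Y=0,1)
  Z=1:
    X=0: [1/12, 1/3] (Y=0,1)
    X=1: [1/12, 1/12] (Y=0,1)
0.0307 nats

Conditional mutual information: I(X;Y|Z) = H(X|Z) + H(Y|Z) - H(X,Y|Z)

H(Z) = 0.6792
H(X,Z) = 1.3086 → H(X|Z) = 0.6294
H(Y,Z) = 1.3086 → H(Y|Z) = 0.6294
H(X,Y,Z) = 1.9073 → H(X,Y|Z) = 1.2281

I(X;Y|Z) = 0.6294 + 0.6294 - 1.2281 = 0.0307 nats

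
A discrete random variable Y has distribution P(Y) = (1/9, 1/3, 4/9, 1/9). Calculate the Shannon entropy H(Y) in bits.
1.7527 bits

Shannon entropy is H(X) = -Σ p(x) log p(x).

For P = (1/9, 1/3, 4/9, 1/9):
H = -1/9 × log_2(1/9) -1/3 × log_2(1/3) -4/9 × log_2(4/9) -1/9 × log_2(1/9)
H = 1.7527 bits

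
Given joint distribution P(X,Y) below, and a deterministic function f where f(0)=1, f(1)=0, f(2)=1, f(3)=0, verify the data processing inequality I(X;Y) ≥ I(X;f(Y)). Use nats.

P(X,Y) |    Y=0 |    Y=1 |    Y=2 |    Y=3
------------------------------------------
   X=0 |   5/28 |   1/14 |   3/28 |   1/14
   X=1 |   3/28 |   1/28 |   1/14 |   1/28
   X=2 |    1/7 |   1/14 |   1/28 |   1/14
I(X;Y) = 0.0192, I(X;f(Y)) = 0.0086, inequality holds: 0.0192 ≥ 0.0086

Data Processing Inequality: For any Markov chain X → Y → Z, we have I(X;Y) ≥ I(X;Z).

Here Z = f(Y) is a deterministic function of Y, forming X → Y → Z.

Original I(X;Y) = 0.0192 nats

After applying f:
P(X,Z) where Z=f(Y):
- P(X,Z=0) = P(X,Y=1) + P(X,Y=3)
- P(X,Z=1) = P(X,Y=0) + P(X,Y=2)

I(X;Z) = I(X;f(Y)) = 0.0086 nats

Verification: 0.0192 ≥ 0.0086 ✓

Information cannot be created by processing; the function f can only lose information about X.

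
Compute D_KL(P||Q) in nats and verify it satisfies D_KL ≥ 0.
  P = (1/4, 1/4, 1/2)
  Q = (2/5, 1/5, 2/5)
0.0499 nats

KL divergence satisfies the Gibbs inequality: D_KL(P||Q) ≥ 0 for all distributions P, Q.

D_KL(P||Q) = Σ p(x) log(p(x)/q(x))
Term by term:
  x=0: 1/4 × log_e[(1/4)/(2/5)] = -0.1175
  x=1: 1/4 × log_e[(1/4)/(1/5)] = 0.0558
  x=2: 1/2 × log_e[(1/2)/(2/5)] = 0.1116
D_KL(P||Q) = 0.0499 nats

D_KL(P||Q) = 0.0499 ≥ 0 ✓

This non-negativity is a fundamental property: relative entropy cannot be negative because it measures how different Q is from P.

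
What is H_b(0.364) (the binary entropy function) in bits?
0.9460 bits

The binary entropy function is:
H(p) = -p log(p) - (1-p) log(1-p)

H(0.364) = -0.364 × log_2(0.364) - 0.636 × log_2(0.636)
H(0.364) = 0.9460 bits

Note: Binary entropy is maximized at p=0.5 (H=1 bit) and minimized at p=0 or p=1 (H=0).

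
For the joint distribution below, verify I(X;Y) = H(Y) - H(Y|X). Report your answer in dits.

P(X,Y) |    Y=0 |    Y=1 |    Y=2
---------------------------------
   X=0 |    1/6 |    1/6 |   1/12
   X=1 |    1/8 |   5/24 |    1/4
I(X;Y) = 0.0152 dits

Mutual information has multiple equivalent forms:
- I(X;Y) = H(X) - H(X|Y)
- I(X;Y) = H(Y) - H(Y|X)
- I(X;Y) = H(X) + H(Y) - H(X,Y)

Computing all quantities:
H(X) = 0.2950, H(Y) = 0.4749, H(X,Y) = 0.7546
H(X|Y) = 0.2798, H(Y|X) = 0.4597

Verification:
H(X) - H(X|Y) = 0.2950 - 0.2798 = 0.0152
H(Y) - H(Y|X) = 0.4749 - 0.4597 = 0.0152
H(X) + H(Y) - H(X,Y) = 0.2950 + 0.4749 - 0.7546 = 0.0152

All forms give I(X;Y) = 0.0152 dits. ✓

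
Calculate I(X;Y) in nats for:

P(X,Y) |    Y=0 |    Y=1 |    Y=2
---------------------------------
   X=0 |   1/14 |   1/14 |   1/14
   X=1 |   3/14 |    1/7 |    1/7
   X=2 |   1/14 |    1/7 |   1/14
0.0214 nats

Mutual information: I(X;Y) = H(X) + H(Y) - H(X,Y)

Marginals:
P(X) = (3/14, 1/2, 2/7), H(X) = 1.0346 nats
P(Y) = (5/14, 5/14, 2/7), H(Y) = 1.0934 nats

Joint entropy: H(X,Y) = 2.1066 nats

I(X;Y) = 1.0346 + 1.0934 - 2.1066 = 0.0214 nats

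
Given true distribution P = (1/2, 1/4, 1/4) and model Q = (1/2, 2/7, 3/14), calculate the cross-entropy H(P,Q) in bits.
1.5074 bits

Cross-entropy: H(P,Q) = -Σ p(x) log q(x)

Alternatively: H(P,Q) = H(P) + D_KL(P||Q)
H(P) = 1.5000 bits
D_KL(P||Q) = 0.0074 bits

H(P,Q) = 1.5000 + 0.0074 = 1.5074 bits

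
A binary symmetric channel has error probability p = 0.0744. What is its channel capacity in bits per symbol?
0.6179 bits

For a binary symmetric channel (BSC) with error probability p:
Capacity C = 1 - H(p) bits per symbol

where H(p) = -p log₂(p) - (1-p) log₂(1-p) is the binary entropy function.

H(0.0744) = 0.3821 bits
C = 1 - 0.3821 = 0.6179 bits per symbol

This means we can reliably transmit up to 0.6179 bits of information per channel use.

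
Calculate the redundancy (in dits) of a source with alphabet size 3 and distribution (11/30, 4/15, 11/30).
0.0045 dits

Redundancy measures how far a source is from maximum entropy:
R = H_max - H(X)

Maximum entropy for 3 symbols: H_max = log_10(3) = 0.4771 dits
Actual entropy: H(X) = 0.4726 dits
Redundancy: R = 0.4771 - 0.4726 = 0.0045 dits

This redundancy represents potential for compression: the source could be compressed by 0.0045 dits per symbol.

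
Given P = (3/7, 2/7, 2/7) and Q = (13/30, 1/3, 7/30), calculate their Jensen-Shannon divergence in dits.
0.0010 dits

Jensen-Shannon divergence is:
JSD(P||Q) = 0.5 × D_KL(P||M) + 0.5 × D_KL(Q||M)
where M = 0.5 × (P + Q) is the mixture distribution.

M = 0.5 × (3/7, 2/7, 2/7) + 0.5 × (13/30, 1/3, 7/30) = (0.430952, 0.309524, 0.259524)

D_KL(P||M) = 0.0010 dits
D_KL(Q||M) = 0.0010 dits

JSD(P||Q) = 0.5 × 0.0010 + 0.5 × 0.0010 = 0.0010 dits

Unlike KL divergence, JSD is symmetric and bounded: 0 ≤ JSD ≤ log(2).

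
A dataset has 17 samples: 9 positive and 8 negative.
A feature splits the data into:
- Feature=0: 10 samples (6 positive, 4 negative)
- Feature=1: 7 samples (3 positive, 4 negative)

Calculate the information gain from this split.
0.0207 bits

Information Gain = H(Y) - H(Y|Feature)

Before split:
P(positive) = 9/17 = 0.5294
H(Y) = 0.9975 bits

After split:
Feature=0: H = 0.9710 bits (weight = 10/17)
Feature=1: H = 0.9852 bits (weight = 7/17)
H(Y|Feature) = (10/17)×0.9710 + (7/17)×0.9852 = 0.9768 bits

Information Gain = 0.9975 - 0.9768 = 0.0207 bits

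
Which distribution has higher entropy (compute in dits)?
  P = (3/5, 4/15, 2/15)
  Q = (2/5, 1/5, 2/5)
Q

Computing entropies in dits:
H(P) = 0.4029
H(Q) = 0.4581

Distribution Q has higher entropy.

Intuition: The distribution closer to uniform (more spread out) has higher entropy.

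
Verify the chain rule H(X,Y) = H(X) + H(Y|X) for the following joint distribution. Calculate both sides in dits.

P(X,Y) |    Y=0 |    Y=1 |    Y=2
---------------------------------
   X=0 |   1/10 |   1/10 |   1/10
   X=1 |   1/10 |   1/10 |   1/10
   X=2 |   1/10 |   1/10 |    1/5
H(X,Y) = 0.9398, H(X) = 0.4729, H(Y|X) = 0.4669 (all in dits)

Chain rule: H(X,Y) = H(X) + H(Y|X)

Left side — joint entropy directly:
H(X,Y) = -Σ p(x,y) log p(x,y) = 0.9398 dits

Right side — compute H(Y|X) from the conditional distributions:
P(X) = (3/10, 3/10, 2/5), so H(X) = 0.4729 dits
H(Y|X) = Σ_x P(X=x) · H(Y|X=x):
  P(Y|X=0) = (1/3, 1/3, 1/3), H(Y|X=0) = 0.4771, weight P(X=0) = 3/10
  P(Y|X=1) = (1/3, 1/3, 1/3), H(Y|X=1) = 0.4771, weight P(X=1) = 3/10
  P(Y|X=2) = (1/4, 1/4, 1/2), H(Y|X=2) = 0.4515, weight P(X=2) = 2/5
H(Y|X) = 0.4669 dits

H(X) + H(Y|X) = 0.4729 + 0.4669 = 0.9398 dits

Both sides equal 0.9398 dits. ✓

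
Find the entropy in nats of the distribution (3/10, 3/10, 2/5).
1.0889 nats

Shannon entropy is H(X) = -Σ p(x) log p(x).

For P = (3/10, 3/10, 2/5):
H = -3/10 × log_e(3/10) -3/10 × log_e(3/10) -2/5 × log_e(2/5)
H = 1.0889 nats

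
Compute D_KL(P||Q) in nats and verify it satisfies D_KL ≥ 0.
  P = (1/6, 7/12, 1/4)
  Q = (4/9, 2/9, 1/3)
0.3276 nats

KL divergence satisfies the Gibbs inequality: D_KL(P||Q) ≥ 0 for all distributions P, Q.

D_KL(P||Q) = Σ p(x) log(p(x)/q(x))
Term by term:
  x=0: 1/6 × log_e[(1/6)/(4/9)] = -0.1635
  x=1: 7/12 × log_e[(7/12)/(2/9)] = 0.5630
  x=2: 1/4 × log_e[(1/4)/(1/3)] = -0.0719
D_KL(P||Q) = 0.3276 nats

D_KL(P||Q) = 0.3276 ≥ 0 ✓

This non-negativity is a fundamental property: relative entropy cannot be negative because it measures how different Q is from P.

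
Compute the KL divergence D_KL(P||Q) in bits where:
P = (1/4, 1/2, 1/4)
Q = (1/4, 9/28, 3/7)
0.1243 bits

KL divergence: D_KL(P||Q) = Σ p(x) log(p(x)/q(x))

Computing term by term:
  x=0: 1/4 × log_2[(1/4)/(1/4)] = 1/4 × 0.0000 = 0.0000
  x=1: 1/2 × log_2[(1/2)/(9/28)] = 1/2 × 0.6374 = 0.3187
  x=2: 1/4 × log_2[(1/4)/(3/7)] = 1/4 × -0.7776 = -0.1944

D_KL(P||Q) = 0.1243 bits

Note: KL divergence is always non-negative and equals 0 iff P = Q.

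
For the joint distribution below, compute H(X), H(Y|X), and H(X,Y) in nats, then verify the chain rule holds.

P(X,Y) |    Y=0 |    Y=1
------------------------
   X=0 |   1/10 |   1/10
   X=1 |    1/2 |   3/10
H(X,Y) = 1.1683, H(X) = 0.5004, H(Y|X) = 0.6679 (all in nats)

Chain rule: H(X,Y) = H(X) + H(Y|X)

Left side — joint entropy directly:
H(X,Y) = -Σ p(x,y) log p(x,y) = 1.1683 nats

Right side — compute H(Y|X) from the conditional distributions:
P(X) = (1/5, 4/5), so H(X) = 0.5004 nats
H(Y|X) = Σ_x P(X=x) · H(Y|X=x):
  P(Y|X=0) = (1/2, 1/2), H(Y|X=0) = 0.6931, weight P(X=0) = 1/5
  P(Y|X=1) = (5/8, 3/8), H(Y|X=1) = 0.6616, weight P(X=1) = 4/5
H(Y|X) = 0.6679 nats

H(X) + H(Y|X) = 0.5004 + 0.6679 = 1.1683 nats

Both sides equal 1.1683 nats. ✓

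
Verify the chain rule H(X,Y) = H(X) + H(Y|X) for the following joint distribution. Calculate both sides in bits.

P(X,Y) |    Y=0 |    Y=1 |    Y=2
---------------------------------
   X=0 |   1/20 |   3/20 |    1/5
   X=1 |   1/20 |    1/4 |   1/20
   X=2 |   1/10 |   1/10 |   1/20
H(X,Y) = 2.9037, H(X) = 1.5589, H(Y|X) = 1.3448 (all in bits)

Chain rule: H(X,Y) = H(X) + H(Y|X)

Left side — joint entropy directly:
H(X,Y) = -Σ p(x,y) log p(x,y) = 2.9037 bits

Right side — compute H(Y|X) from the conditional distributions:
P(X) = (2/5, 7/20, 1/4), so H(X) = 1.5589 bits
H(Y|X) = Σ_x P(X=x) · H(Y|X=x):
  P(Y|X=0) = (1/8, 3/8, 1/2), H(Y|X=0) = 1.4056, weight P(X=0) = 2/5
  P(Y|X=1) = (1/7, 5/7, 1/7), H(Y|X=1) = 1.1488, weight P(X=1) = 7/20
  P(Y|X=2) = (2/5, 2/5, 1/5), H(Y|X=2) = 1.5219, weight P(X=2) = 1/4
H(Y|X) = 1.3448 bits

H(X) + H(Y|X) = 1.5589 + 1.3448 = 2.9037 bits

Both sides equal 2.9037 bits. ✓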